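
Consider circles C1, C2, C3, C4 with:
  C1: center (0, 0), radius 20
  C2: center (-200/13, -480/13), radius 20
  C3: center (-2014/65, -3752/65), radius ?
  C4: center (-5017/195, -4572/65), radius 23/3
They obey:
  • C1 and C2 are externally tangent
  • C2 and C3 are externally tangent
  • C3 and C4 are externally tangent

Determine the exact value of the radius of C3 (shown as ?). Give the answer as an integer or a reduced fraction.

1. [ext C2·C3]  r_C3² + 40r_C3 − 276 = 0  ⇒  r_C3 = 6 (r>0 drops 1)
2. [ext C3·C4]  r_C3² + (46/3)r_C3 − 128 = 0  ⇒  r_C3 = 6 (r>0 drops 1)

6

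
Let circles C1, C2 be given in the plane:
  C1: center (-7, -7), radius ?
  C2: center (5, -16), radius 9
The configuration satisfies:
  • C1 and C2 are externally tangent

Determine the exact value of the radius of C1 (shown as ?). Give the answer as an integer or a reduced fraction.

6

1. [ext C1·C2]  r_C1² + 18r_C1 − 144 = 0  ⇒  r_C1 = 6 (r>0 drops 1)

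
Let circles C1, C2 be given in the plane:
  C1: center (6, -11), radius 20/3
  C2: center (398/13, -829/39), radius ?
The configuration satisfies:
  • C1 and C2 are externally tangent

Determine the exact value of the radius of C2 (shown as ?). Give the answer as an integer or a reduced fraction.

1. [ext C1·C2]  r_C2² + (40/3)r_C2 − 2000/3 = 0  ⇒  r_C2 = 20 (r>0 drops 1)

20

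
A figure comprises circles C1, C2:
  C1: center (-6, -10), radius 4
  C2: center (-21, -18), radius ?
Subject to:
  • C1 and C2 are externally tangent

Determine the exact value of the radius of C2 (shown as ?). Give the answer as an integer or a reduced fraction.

1. [ext C1·C2]  r_C2² + 8r_C2 − 273 = 0  ⇒  r_C2 = 13 (r>0 drops 1)

13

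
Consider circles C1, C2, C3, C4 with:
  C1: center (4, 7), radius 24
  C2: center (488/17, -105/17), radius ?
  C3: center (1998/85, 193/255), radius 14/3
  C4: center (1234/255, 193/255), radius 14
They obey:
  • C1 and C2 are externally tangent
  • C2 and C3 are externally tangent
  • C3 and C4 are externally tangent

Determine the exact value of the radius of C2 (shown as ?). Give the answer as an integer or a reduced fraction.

4

1. [ext C1·C2]  r_C2² + 48r_C2 − 208 = 0  ⇒  r_C2 = 4 (r>0 drops 1)
2. [ext C2·C3]  r_C2² + (28/3)r_C2 − 160/3 = 0  ⇒  r_C2 = 4 (r>0 drops 1)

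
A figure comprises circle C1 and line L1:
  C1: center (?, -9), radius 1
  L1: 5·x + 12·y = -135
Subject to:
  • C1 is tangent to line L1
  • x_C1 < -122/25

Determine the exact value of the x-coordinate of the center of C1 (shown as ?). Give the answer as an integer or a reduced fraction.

1. [C1‖L1]  x_C1² + (54/5)x_C1 + 112/5 = 0  ⇒  x_C1 = -8 or -14/5
2. given x_C1 < -122/25: keep -8

-8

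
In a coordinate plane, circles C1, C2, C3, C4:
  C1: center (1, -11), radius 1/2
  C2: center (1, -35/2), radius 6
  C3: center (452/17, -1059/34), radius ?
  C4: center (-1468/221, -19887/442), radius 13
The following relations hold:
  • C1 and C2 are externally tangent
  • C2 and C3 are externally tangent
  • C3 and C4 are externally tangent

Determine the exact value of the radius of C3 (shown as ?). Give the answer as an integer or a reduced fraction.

23

1. [ext C2·C3]  r_C3² + 12r_C3 − 805 = 0  ⇒  r_C3 = 23 (r>0 drops 1)
2. [ext C3·C4]  r_C3² + 26r_C3 − 1127 = 0  ⇒  r_C3 = 23 (r>0 drops 1)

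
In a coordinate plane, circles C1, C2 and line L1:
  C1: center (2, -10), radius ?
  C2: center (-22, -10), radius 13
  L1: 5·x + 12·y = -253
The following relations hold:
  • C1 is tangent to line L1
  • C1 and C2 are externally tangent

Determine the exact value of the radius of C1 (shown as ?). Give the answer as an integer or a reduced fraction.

1. [C1‖L1]  r_C1² − 121 = 0  ⇒  r_C1 = 11 (r>0 drops 1)
2. [ext C1·C2]  r_C1² + 26r_C1 − 407 = 0  ⇒  r_C1 = 11 (r>0 drops 1)

11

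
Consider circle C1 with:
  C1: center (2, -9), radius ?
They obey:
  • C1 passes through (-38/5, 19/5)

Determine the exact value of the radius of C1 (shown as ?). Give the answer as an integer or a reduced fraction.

16

1. [C1∋P]  r_C1² − 256 = 0  ⇒  r_C1 = 16 (r>0 drops 1)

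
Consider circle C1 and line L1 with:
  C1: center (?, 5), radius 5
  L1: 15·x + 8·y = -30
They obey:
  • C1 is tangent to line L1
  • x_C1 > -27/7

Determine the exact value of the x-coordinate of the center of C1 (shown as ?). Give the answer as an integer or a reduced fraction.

1. [C1‖L1]  x_C1² + (28/3)x_C1 − 31/3 = 0  ⇒  x_C1 = -31/3 or 1
2. given x_C1 > -27/7: keep 1

1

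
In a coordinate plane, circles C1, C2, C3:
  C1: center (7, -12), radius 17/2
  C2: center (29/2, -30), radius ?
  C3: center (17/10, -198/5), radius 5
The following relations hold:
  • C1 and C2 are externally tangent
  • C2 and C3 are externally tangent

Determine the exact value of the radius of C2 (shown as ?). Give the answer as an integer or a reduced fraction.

11

1. [ext C1·C2]  r_C2² + 17r_C2 − 308 = 0  ⇒  r_C2 = 11 (r>0 drops 1)
2. [ext C2·C3]  r_C2² + 10r_C2 − 231 = 0  ⇒  r_C2 = 11 (r>0 drops 1)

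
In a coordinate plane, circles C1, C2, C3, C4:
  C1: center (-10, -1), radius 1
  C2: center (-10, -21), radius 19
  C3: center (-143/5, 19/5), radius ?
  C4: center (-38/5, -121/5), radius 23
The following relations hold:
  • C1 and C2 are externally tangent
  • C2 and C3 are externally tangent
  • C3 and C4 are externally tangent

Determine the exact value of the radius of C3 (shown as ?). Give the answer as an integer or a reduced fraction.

12

1. [ext C2·C3]  r_C3² + 38r_C3 − 600 = 0  ⇒  r_C3 = 12 (r>0 drops 1)
2. [ext C3·C4]  r_C3² + 46r_C3 − 696 = 0  ⇒  r_C3 = 12 (r>0 drops 1)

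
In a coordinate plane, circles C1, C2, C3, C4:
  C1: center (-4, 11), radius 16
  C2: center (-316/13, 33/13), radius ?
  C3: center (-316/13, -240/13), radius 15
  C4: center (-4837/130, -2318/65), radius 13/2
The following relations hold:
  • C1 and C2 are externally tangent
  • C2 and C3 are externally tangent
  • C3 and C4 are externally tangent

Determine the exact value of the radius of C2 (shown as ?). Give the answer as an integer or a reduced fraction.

6

1. [ext C1·C2]  r_C2² + 32r_C2 − 228 = 0  ⇒  r_C2 = 6 (r>0 drops 1)
2. [ext C2·C3]  r_C2² + 30r_C2 − 216 = 0  ⇒  r_C2 = 6 (r>0 drops 1)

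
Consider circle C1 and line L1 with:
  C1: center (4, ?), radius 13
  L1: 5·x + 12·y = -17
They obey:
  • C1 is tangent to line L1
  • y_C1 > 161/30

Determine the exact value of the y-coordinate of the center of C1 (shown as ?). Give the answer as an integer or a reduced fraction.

11

1. [C1‖L1]  y_C1² + (37/6)y_C1 − 1133/6 = 0  ⇒  y_C1 = -103/6 or 11
2. given y_C1 > 161/30: keep 11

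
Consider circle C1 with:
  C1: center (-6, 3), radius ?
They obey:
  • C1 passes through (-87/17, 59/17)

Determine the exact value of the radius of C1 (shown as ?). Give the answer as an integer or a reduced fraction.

1

1. [C1∋P]  r_C1² − 1 = 0  ⇒  r_C1 = 1 (r>0 drops 1)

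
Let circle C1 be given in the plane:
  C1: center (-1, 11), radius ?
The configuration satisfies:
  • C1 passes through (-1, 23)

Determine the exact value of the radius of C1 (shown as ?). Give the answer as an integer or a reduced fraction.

1. [C1∋P]  r_C1² − 144 = 0  ⇒  r_C1 = 12 (r>0 drops 1)

12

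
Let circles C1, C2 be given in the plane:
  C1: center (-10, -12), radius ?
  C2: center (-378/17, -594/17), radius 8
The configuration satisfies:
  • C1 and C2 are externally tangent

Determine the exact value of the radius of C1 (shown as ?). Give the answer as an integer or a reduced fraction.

1. [ext C1·C2]  r_C1² + 16r_C1 − 612 = 0  ⇒  r_C1 = 18 (r>0 drops 1)

18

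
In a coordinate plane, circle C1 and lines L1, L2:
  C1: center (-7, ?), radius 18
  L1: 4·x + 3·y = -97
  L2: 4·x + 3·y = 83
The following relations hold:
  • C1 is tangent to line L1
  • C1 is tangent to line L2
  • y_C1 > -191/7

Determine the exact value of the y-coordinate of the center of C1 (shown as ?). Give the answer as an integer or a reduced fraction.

7

1. [C1‖L1]  y_C1² + 46y_C1 − 371 = 0  ⇒  y_C1 = -53 or 7
2. [C1‖L2]  y_C1² − 74y_C1 + 469 = 0  ⇒  y_C1 = 7 or 67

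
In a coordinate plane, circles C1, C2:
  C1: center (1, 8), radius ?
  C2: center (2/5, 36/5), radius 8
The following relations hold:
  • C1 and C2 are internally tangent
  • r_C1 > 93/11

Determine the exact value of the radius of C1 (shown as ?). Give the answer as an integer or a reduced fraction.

9

1. [int C1,C2]  r_C1² − 16r_C1 + 63 = 0  ⇒  r_C1 = 7 or 9
2. given r_C1 > 93/11: keep 9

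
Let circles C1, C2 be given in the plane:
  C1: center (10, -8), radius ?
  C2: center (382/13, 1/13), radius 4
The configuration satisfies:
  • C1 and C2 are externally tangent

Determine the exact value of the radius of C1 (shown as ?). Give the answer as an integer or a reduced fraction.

17

1. [ext C1·C2]  r_C1² + 8r_C1 − 425 = 0  ⇒  r_C1 = 17 (r>0 drops 1)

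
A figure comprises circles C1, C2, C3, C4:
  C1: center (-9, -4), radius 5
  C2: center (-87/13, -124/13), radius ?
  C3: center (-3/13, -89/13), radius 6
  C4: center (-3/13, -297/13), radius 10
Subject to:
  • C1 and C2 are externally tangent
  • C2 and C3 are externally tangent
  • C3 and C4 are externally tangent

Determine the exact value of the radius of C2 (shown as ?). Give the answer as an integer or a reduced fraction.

1

1. [ext C1·C2]  r_C2² + 10r_C2 − 11 = 0  ⇒  r_C2 = 1 (r>0 drops 1)
2. [ext C2·C3]  r_C2² + 12r_C2 − 13 = 0  ⇒  r_C2 = 1 (r>0 drops 1)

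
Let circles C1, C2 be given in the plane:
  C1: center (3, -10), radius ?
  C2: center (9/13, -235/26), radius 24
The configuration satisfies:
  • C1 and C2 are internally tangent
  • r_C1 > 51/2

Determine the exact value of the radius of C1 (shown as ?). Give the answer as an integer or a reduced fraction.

1. [int C1,C2]  r_C1² − 48r_C1 + 2279/4 = 0  ⇒  r_C1 = 43/2 or 53/2
2. given r_C1 > 51/2: keep 53/2

53/2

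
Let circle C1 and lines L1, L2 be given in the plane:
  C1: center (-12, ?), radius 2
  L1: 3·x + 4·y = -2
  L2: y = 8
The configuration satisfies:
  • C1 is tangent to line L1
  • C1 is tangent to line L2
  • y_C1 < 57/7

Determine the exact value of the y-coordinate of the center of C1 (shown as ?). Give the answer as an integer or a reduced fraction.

1. [C1‖L1]  y_C1² − 17y_C1 + 66 = 0  ⇒  y_C1 = 6 or 11
2. [C1‖L2]  y_C1² − 16y_C1 + 60 = 0  ⇒  y_C1 = 6 or 10

6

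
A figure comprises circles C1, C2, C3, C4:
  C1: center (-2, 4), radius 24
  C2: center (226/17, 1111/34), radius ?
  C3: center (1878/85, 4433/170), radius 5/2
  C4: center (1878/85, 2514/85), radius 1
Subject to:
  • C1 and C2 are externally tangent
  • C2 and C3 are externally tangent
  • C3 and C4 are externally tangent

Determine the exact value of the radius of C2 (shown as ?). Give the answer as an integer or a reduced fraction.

1. [ext C1·C2]  r_C2² + 48r_C2 − 1921/4 = 0  ⇒  r_C2 = 17/2 (r>0 drops 1)
2. [ext C2·C3]  r_C2² + 5r_C2 − 459/4 = 0  ⇒  r_C2 = 17/2 (r>0 drops 1)

17/2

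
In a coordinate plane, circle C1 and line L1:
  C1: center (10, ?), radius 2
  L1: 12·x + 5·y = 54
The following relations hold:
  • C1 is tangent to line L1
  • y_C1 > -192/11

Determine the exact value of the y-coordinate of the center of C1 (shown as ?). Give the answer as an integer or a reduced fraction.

1. [C1‖L1]  y_C1² + (132/5)y_C1 + 736/5 = 0  ⇒  y_C1 = -92/5 or -8
2. given y_C1 > -192/11: keep -8

-8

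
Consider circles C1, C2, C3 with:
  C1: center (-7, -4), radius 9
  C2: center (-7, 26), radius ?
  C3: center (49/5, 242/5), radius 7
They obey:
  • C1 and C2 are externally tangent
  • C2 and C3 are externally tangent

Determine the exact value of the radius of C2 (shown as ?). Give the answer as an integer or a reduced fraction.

1. [ext C1·C2]  r_C2² + 18r_C2 − 819 = 0  ⇒  r_C2 = 21 (r>0 drops 1)
2. [ext C2·C3]  r_C2² + 14r_C2 − 735 = 0  ⇒  r_C2 = 21 (r>0 drops 1)

21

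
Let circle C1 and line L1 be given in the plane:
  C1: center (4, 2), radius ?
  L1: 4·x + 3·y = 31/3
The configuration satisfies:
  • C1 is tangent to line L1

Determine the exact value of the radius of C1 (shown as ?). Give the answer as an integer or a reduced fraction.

7/3

1. [C1‖L1]  r_C1² − 49/9 = 0  ⇒  r_C1 = 7/3 (r>0 drops 1)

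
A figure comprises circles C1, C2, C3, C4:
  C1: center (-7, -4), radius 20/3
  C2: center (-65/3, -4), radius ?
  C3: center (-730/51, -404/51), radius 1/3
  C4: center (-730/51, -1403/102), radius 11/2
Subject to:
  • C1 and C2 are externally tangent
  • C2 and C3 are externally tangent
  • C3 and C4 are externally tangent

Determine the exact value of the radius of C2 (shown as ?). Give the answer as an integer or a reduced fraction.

1. [ext C1·C2]  r_C2² + (40/3)r_C2 − 512/3 = 0  ⇒  r_C2 = 8 (r>0 drops 1)
2. [ext C2·C3]  r_C2² + (2/3)r_C2 − 208/3 = 0  ⇒  r_C2 = 8 (r>0 drops 1)

8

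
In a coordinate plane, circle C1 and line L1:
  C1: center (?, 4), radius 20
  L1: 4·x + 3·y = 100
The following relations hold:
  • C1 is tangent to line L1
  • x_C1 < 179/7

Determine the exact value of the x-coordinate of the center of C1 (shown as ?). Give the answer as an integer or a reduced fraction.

1. [C1‖L1]  x_C1² − 44x_C1 − 141 = 0  ⇒  x_C1 = -3 or 47
2. given x_C1 < 179/7: keep -3

-3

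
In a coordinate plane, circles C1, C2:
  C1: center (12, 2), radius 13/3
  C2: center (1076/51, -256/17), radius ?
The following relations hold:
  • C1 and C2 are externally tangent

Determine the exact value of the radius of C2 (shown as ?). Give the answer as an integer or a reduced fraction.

15

1. [ext C1·C2]  r_C2² + (26/3)r_C2 − 355 = 0  ⇒  r_C2 = 15 (r>0 drops 1)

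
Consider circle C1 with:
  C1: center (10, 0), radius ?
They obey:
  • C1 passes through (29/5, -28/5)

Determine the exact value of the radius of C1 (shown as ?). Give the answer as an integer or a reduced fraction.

1. [C1∋P]  r_C1² − 49 = 0  ⇒  r_C1 = 7 (r>0 drops 1)

7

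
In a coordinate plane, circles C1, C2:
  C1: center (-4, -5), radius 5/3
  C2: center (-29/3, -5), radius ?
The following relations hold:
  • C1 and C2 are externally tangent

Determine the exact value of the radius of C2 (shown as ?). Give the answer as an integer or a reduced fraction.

4

1. [ext C1·C2]  r_C2² + (10/3)r_C2 − 88/3 = 0  ⇒  r_C2 = 4 (r>0 drops 1)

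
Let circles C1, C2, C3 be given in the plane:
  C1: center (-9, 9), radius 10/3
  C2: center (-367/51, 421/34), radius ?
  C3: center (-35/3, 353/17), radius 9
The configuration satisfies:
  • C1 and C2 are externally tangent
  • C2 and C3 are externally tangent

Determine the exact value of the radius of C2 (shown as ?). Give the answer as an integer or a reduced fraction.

1. [ext C1·C2]  r_C2² + (20/3)r_C2 − 43/12 = 0  ⇒  r_C2 = 1/2 (r>0 drops 1)
2. [ext C2·C3]  r_C2² + 18r_C2 − 37/4 = 0  ⇒  r_C2 = 1/2 (r>0 drops 1)

1/2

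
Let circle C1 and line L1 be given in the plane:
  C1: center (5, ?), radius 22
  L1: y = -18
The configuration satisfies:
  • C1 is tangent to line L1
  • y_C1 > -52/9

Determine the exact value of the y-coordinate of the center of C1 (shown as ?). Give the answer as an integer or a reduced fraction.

4

1. [C1‖L1]  y_C1² + 36y_C1 − 160 = 0  ⇒  y_C1 = -40 or 4
2. given y_C1 > -52/9: keep 4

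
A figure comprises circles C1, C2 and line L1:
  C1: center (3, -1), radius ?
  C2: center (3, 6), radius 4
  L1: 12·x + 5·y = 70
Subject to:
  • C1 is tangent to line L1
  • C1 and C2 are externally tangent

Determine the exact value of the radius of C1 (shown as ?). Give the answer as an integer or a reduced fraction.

3

1. [C1‖L1]  r_C1² − 9 = 0  ⇒  r_C1 = 3 (r>0 drops 1)
2. [ext C1·C2]  r_C1² + 8r_C1 − 33 = 0  ⇒  r_C1 = 3 (r>0 drops 1)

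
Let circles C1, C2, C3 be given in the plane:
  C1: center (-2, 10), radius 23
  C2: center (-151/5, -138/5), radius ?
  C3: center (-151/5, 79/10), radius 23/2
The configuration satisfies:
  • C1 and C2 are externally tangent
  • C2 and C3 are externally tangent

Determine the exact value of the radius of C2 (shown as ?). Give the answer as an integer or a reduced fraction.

1. [ext C1·C2]  r_C2² + 46r_C2 − 1680 = 0  ⇒  r_C2 = 24 (r>0 drops 1)
2. [ext C2·C3]  r_C2² + 23r_C2 − 1128 = 0  ⇒  r_C2 = 24 (r>0 drops 1)

24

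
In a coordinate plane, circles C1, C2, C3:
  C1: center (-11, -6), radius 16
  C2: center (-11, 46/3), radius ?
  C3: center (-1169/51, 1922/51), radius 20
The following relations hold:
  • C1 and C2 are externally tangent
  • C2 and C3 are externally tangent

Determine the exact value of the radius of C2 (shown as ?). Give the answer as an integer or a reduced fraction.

16/3

1. [ext C1·C2]  r_C2² + 32r_C2 − 1792/9 = 0  ⇒  r_C2 = 16/3 (r>0 drops 1)
2. [ext C2·C3]  r_C2² + 40r_C2 − 2176/9 = 0  ⇒  r_C2 = 16/3 (r>0 drops 1)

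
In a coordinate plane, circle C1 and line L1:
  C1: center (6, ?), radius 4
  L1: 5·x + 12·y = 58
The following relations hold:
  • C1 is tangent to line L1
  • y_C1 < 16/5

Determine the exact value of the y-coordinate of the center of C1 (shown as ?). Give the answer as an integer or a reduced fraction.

1. [C1‖L1]  y_C1² − (14/3)y_C1 − 40/3 = 0  ⇒  y_C1 = -2 or 20/3
2. given y_C1 < 16/5: keep -2

-2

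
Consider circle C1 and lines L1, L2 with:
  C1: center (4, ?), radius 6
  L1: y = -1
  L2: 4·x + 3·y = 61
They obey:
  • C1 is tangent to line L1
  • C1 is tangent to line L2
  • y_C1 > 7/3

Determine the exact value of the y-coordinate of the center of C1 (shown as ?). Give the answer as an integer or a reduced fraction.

5

1. [C1‖L1]  y_C1² + 2y_C1 − 35 = 0  ⇒  y_C1 = -7 or 5
2. [C1‖L2]  y_C1² − 30y_C1 + 125 = 0  ⇒  y_C1 = 5 or 25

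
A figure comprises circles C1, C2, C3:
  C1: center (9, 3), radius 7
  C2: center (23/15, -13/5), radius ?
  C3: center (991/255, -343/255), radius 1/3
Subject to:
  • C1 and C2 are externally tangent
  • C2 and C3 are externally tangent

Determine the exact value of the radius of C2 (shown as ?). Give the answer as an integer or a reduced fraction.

1. [ext C1·C2]  r_C2² + 14r_C2 − 343/9 = 0  ⇒  r_C2 = 7/3 (r>0 drops 1)
2. [ext C2·C3]  r_C2² + (2/3)r_C2 − 7 = 0  ⇒  r_C2 = 7/3 (r>0 drops 1)

7/3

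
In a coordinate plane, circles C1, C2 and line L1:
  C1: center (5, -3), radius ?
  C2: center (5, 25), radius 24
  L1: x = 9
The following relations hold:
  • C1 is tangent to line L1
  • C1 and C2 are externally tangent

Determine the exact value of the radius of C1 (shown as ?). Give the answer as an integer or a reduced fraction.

4

1. [C1‖L1]  r_C1² − 16 = 0  ⇒  r_C1 = 4 (r>0 drops 1)
2. [ext C1·C2]  r_C1² + 48r_C1 − 208 = 0  ⇒  r_C1 = 4 (r>0 drops 1)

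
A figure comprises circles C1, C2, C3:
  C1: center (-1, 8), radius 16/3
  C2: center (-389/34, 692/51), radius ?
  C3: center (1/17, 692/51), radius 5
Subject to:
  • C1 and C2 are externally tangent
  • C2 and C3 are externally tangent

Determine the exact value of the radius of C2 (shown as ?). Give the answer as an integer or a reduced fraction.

1. [ext C1·C2]  r_C2² + (32/3)r_C2 − 1339/12 = 0  ⇒  r_C2 = 13/2 (r>0 drops 1)
2. [ext C2·C3]  r_C2² + 10r_C2 − 429/4 = 0  ⇒  r_C2 = 13/2 (r>0 drops 1)

13/2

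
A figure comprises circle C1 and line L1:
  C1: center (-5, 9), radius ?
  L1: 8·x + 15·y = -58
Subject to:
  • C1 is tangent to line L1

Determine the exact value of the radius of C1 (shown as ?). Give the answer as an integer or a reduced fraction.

1. [C1‖L1]  r_C1² − 81 = 0  ⇒  r_C1 = 9 (r>0 drops 1)

9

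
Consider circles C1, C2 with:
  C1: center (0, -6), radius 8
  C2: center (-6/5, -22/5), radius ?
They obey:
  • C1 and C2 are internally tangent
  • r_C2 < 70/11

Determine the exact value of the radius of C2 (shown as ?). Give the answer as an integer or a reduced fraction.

1. [int C1,C2]  r_C2² − 16r_C2 + 60 = 0  ⇒  r_C2 = 6 or 10
2. given r_C2 < 70/11: keep 6

6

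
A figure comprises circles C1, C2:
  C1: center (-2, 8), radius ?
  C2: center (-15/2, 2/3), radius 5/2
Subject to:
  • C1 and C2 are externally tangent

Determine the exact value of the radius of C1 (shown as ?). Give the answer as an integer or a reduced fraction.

1. [ext C1·C2]  r_C1² + 5r_C1 − 700/9 = 0  ⇒  r_C1 = 20/3 (r>0 drops 1)

20/3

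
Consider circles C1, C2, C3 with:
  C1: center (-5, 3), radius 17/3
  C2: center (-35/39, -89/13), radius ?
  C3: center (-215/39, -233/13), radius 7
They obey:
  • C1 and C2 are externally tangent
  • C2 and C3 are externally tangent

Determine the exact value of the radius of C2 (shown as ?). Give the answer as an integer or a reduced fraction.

1. [ext C1·C2]  r_C2² + (34/3)r_C2 − 245/3 = 0  ⇒  r_C2 = 5 (r>0 drops 1)
2. [ext C2·C3]  r_C2² + 14r_C2 − 95 = 0  ⇒  r_C2 = 5 (r>0 drops 1)

5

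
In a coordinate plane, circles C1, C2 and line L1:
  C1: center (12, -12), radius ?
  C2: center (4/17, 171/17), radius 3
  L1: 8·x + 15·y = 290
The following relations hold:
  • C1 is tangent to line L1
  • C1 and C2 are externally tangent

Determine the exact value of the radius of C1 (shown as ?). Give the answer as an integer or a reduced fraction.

22

1. [C1‖L1]  r_C1² − 484 = 0  ⇒  r_C1 = 22 (r>0 drops 1)
2. [ext C1·C2]  r_C1² + 6r_C1 − 616 = 0  ⇒  r_C1 = 22 (r>0 drops 1)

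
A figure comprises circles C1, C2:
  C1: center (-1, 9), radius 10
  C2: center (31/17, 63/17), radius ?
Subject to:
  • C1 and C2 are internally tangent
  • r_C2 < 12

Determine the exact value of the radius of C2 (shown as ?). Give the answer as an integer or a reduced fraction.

1. [int C1,C2]  r_C2² − 20r_C2 + 64 = 0  ⇒  r_C2 = 4 or 16
2. given r_C2 < 12: keep 4

4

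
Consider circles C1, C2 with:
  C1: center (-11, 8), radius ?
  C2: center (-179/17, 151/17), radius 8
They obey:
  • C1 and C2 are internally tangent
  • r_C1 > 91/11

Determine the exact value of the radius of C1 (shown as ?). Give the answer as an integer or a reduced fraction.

9

1. [int C1,C2]  r_C1² − 16r_C1 + 63 = 0  ⇒  r_C1 = 7 or 9
2. given r_C1 > 91/11: keep 9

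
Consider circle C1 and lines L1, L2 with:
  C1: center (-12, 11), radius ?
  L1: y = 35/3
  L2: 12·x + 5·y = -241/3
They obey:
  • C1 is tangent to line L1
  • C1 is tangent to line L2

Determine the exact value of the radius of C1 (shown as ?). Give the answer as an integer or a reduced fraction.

1. [C1‖L1]  r_C1² − 4/9 = 0  ⇒  r_C1 = 2/3 (r>0 drops 1)
2. [C1‖L2]  r_C1² − 4/9 = 0  ⇒  r_C1 = 2/3 (r>0 drops 1)

2/3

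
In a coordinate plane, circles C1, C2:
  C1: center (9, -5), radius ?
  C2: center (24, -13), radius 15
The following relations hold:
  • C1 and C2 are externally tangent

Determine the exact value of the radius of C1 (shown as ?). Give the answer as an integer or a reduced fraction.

1. [ext C1·C2]  r_C1² + 30r_C1 − 64 = 0  ⇒  r_C1 = 2 (r>0 drops 1)

2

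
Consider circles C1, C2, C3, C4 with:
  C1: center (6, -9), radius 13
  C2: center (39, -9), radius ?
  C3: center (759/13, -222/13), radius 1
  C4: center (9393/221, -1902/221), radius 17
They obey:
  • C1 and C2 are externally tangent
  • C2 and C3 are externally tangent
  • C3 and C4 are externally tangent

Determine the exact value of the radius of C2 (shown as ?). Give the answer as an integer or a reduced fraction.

1. [ext C1·C2]  r_C2² + 26r_C2 − 920 = 0  ⇒  r_C2 = 20 (r>0 drops 1)
2. [ext C2·C3]  r_C2² + 2r_C2 − 440 = 0  ⇒  r_C2 = 20 (r>0 drops 1)

20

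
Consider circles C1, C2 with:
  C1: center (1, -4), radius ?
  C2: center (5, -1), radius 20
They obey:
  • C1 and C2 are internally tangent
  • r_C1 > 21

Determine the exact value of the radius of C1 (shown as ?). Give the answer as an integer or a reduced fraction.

25

1. [int C1,C2]  r_C1² − 40r_C1 + 375 = 0  ⇒  r_C1 = 15 or 25
2. given r_C1 > 21: keep 25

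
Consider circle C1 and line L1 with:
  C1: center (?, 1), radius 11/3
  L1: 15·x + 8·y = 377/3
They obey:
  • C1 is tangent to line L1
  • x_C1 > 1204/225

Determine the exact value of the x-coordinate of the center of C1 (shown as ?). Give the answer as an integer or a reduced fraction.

1. [C1‖L1]  x_C1² − (706/45)x_C1 + 664/15 = 0  ⇒  x_C1 = 166/45 or 12
2. given x_C1 > 1204/225: keep 12

12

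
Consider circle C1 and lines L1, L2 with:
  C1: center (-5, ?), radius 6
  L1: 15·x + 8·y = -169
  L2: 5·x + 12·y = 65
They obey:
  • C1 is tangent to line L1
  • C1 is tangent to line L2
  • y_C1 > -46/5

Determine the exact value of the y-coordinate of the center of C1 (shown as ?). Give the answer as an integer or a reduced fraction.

1. [C1‖L1]  y_C1² + (47/2)y_C1 − 49/2 = 0  ⇒  y_C1 = -49/2 or 1
2. [C1‖L2]  y_C1² − 15y_C1 + 14 = 0  ⇒  y_C1 = 1 or 14

1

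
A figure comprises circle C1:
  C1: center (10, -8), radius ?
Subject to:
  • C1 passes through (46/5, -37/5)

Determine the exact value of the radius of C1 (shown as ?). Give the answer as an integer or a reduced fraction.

1. [C1∋P]  r_C1² − 1 = 0  ⇒  r_C1 = 1 (r>0 drops 1)

1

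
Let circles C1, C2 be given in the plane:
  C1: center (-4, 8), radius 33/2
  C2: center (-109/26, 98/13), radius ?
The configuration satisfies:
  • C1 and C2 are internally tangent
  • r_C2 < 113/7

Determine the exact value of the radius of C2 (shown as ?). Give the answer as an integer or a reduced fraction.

16

1. [int C1,C2]  r_C2² − 33r_C2 + 272 = 0  ⇒  r_C2 = 16 or 17
2. given r_C2 < 113/7: keep 16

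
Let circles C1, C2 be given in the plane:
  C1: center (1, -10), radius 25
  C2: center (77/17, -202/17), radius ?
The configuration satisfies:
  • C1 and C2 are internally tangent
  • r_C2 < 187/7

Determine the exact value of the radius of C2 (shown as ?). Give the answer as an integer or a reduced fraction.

1. [int C1,C2]  r_C2² − 50r_C2 + 609 = 0  ⇒  r_C2 = 21 or 29
2. given r_C2 < 187/7: keep 21

21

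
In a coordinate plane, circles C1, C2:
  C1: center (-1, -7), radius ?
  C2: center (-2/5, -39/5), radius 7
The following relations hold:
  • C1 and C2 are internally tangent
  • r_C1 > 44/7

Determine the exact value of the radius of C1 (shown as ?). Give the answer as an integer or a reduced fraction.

1. [int C1,C2]  r_C1² − 14r_C1 + 48 = 0  ⇒  r_C1 = 6 or 8
2. given r_C1 > 44/7: keep 8

8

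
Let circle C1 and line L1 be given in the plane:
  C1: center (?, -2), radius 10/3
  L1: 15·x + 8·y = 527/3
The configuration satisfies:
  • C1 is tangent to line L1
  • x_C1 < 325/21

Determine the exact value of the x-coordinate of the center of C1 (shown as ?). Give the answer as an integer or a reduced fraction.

1. [C1‖L1]  x_C1² − (230/9)x_C1 + 149 = 0  ⇒  x_C1 = 9 or 149/9
2. given x_C1 < 325/21: keep 9

9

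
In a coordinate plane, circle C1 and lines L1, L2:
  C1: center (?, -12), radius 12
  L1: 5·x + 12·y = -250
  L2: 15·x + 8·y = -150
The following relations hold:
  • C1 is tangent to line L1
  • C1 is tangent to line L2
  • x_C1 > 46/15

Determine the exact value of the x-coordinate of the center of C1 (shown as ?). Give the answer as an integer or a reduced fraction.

1. [C1‖L1]  x_C1² + (212/5)x_C1 − 524 = 0  ⇒  x_C1 = -262/5 or 10
2. [C1‖L2]  x_C1² + (36/5)x_C1 − 172 = 0  ⇒  x_C1 = -86/5 or 10

10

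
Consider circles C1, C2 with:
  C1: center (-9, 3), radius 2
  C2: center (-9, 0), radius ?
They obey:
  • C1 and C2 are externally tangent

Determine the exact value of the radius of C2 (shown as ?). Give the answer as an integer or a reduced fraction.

1

1. [ext C1·C2]  r_C2² + 4r_C2 − 5 = 0  ⇒  r_C2 = 1 (r>0 drops 1)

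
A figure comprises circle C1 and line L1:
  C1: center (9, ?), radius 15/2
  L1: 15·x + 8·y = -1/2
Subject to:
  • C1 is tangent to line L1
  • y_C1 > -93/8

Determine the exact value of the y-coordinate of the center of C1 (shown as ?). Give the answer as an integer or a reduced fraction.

1. [C1‖L1]  y_C1² + (271/8)y_C1 + 263/8 = 0  ⇒  y_C1 = -263/8 or -1
2. given y_C1 > -93/8: keep -1

-1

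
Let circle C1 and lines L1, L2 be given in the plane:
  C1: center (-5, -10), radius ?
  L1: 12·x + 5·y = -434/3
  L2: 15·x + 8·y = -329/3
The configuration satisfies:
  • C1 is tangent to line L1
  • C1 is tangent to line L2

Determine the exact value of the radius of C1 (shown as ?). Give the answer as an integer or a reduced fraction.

1. [C1‖L1]  r_C1² − 64/9 = 0  ⇒  r_C1 = 8/3 (r>0 drops 1)
2. [C1‖L2]  r_C1² − 64/9 = 0  ⇒  r_C1 = 8/3 (r>0 drops 1)

8/3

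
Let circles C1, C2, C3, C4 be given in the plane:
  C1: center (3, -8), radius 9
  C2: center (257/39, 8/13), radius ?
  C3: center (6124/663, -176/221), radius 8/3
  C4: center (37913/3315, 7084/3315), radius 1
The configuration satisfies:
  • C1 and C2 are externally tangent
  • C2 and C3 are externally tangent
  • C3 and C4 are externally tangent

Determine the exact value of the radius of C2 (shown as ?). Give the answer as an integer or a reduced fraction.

1/3

1. [ext C1·C2]  r_C2² + 18r_C2 − 55/9 = 0  ⇒  r_C2 = 1/3 (r>0 drops 1)
2. [ext C2·C3]  r_C2² + (16/3)r_C2 − 17/9 = 0  ⇒  r_C2 = 1/3 (r>0 drops 1)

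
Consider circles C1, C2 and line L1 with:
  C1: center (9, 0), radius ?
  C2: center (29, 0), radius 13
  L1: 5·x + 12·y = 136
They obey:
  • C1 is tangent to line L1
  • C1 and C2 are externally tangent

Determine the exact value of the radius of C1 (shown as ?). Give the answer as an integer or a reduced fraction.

7

1. [C1‖L1]  r_C1² − 49 = 0  ⇒  r_C1 = 7 (r>0 drops 1)
2. [ext C1·C2]  r_C1² + 26r_C1 − 231 = 0  ⇒  r_C1 = 7 (r>0 drops 1)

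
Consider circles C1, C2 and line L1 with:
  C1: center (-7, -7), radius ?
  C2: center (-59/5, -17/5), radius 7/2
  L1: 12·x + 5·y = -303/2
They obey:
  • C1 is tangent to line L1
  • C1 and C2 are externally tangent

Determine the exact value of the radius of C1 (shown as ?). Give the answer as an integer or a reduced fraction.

1. [C1‖L1]  r_C1² − 25/4 = 0  ⇒  r_C1 = 5/2 (r>0 drops 1)
2. [ext C1·C2]  r_C1² + 7r_C1 − 95/4 = 0  ⇒  r_C1 = 5/2 (r>0 drops 1)

5/2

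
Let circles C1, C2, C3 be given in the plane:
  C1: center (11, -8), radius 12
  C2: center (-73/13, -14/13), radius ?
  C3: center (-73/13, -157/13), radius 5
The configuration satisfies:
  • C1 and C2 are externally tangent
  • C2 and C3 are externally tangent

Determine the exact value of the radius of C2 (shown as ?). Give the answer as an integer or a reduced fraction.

1. [ext C1·C2]  r_C2² + 24r_C2 − 180 = 0  ⇒  r_C2 = 6 (r>0 drops 1)
2. [ext C2·C3]  r_C2² + 10r_C2 − 96 = 0  ⇒  r_C2 = 6 (r>0 drops 1)

6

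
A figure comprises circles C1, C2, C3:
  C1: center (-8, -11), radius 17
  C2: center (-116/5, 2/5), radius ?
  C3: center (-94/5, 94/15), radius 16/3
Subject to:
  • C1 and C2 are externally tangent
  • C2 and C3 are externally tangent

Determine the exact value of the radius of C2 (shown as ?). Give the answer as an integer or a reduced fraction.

2

1. [ext C1·C2]  r_C2² + 34r_C2 − 72 = 0  ⇒  r_C2 = 2 (r>0 drops 1)
2. [ext C2·C3]  r_C2² + (32/3)r_C2 − 76/3 = 0  ⇒  r_C2 = 2 (r>0 drops 1)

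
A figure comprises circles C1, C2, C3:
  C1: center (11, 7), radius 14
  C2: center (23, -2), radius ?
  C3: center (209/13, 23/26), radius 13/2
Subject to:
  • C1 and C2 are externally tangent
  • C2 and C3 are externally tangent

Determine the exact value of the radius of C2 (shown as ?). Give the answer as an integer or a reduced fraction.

1

1. [ext C1·C2]  r_C2² + 28r_C2 − 29 = 0  ⇒  r_C2 = 1 (r>0 drops 1)
2. [ext C2·C3]  r_C2² + 13r_C2 − 14 = 0  ⇒  r_C2 = 1 (r>0 drops 1)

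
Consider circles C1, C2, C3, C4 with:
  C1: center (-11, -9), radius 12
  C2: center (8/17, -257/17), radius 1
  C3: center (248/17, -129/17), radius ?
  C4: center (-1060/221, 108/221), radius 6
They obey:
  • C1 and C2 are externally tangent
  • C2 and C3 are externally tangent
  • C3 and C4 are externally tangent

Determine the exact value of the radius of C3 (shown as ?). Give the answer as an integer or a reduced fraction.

1. [ext C2·C3]  r_C3² + 2r_C3 − 255 = 0  ⇒  r_C3 = 15 (r>0 drops 1)
2. [ext C3·C4]  r_C3² + 12r_C3 − 405 = 0  ⇒  r_C3 = 15 (r>0 drops 1)

15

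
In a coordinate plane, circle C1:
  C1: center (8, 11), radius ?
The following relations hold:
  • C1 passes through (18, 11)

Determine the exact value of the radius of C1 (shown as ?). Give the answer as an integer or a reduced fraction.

10

1. [C1∋P]  r_C1² − 100 = 0  ⇒  r_C1 = 10 (r>0 drops 1)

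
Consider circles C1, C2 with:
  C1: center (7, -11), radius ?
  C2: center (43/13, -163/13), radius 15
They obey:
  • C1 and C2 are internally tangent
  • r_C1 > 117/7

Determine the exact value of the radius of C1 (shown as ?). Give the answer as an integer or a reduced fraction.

1. [int C1,C2]  r_C1² − 30r_C1 + 209 = 0  ⇒  r_C1 = 11 or 19
2. given r_C1 > 117/7: keep 19

19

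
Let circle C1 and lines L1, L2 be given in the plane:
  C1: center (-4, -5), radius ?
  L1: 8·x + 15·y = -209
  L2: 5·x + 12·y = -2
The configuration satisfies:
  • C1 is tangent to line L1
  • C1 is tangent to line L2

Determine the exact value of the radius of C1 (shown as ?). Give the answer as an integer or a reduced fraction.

6

1. [C1‖L1]  r_C1² − 36 = 0  ⇒  r_C1 = 6 (r>0 drops 1)
2. [C1‖L2]  r_C1² − 36 = 0  ⇒  r_C1 = 6 (r>0 drops 1)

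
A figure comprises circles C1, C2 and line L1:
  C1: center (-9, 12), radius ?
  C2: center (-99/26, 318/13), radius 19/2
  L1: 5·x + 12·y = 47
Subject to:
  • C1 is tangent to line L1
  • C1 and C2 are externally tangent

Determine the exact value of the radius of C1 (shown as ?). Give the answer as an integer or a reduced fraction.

4

1. [C1‖L1]  r_C1² − 16 = 0  ⇒  r_C1 = 4 (r>0 drops 1)
2. [ext C1·C2]  r_C1² + 19r_C1 − 92 = 0  ⇒  r_C1 = 4 (r>0 drops 1)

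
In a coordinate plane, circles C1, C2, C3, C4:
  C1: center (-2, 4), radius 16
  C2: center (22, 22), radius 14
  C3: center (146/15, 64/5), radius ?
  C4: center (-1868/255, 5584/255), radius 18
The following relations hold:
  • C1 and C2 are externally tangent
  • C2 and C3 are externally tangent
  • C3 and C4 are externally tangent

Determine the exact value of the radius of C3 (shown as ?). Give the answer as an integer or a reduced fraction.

4/3

1. [ext C2·C3]  r_C3² + 28r_C3 − 352/9 = 0  ⇒  r_C3 = 4/3 (r>0 drops 1)
2. [ext C3·C4]  r_C3² + 36r_C3 − 448/9 = 0  ⇒  r_C3 = 4/3 (r>0 drops 1)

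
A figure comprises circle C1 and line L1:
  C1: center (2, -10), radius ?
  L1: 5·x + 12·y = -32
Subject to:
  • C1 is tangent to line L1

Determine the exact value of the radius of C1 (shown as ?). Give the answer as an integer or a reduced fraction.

6

1. [C1‖L1]  r_C1² − 36 = 0  ⇒  r_C1 = 6 (r>0 drops 1)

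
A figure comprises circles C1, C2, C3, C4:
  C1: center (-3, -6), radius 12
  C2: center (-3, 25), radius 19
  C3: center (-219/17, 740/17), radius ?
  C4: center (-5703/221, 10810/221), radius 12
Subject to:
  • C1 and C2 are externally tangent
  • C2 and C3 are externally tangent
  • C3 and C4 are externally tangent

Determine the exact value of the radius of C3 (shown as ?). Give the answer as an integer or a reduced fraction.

1. [ext C2·C3]  r_C3² + 38r_C3 − 80 = 0  ⇒  r_C3 = 2 (r>0 drops 1)
2. [ext C3·C4]  r_C3² + 24r_C3 − 52 = 0  ⇒  r_C3 = 2 (r>0 drops 1)

2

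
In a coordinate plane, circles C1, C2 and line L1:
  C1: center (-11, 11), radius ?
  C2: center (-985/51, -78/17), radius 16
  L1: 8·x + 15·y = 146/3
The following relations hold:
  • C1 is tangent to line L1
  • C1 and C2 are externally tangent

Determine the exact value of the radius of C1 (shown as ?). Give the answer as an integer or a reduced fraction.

5/3

1. [C1‖L1]  r_C1² − 25/9 = 0  ⇒  r_C1 = 5/3 (r>0 drops 1)
2. [ext C1·C2]  r_C1² + 32r_C1 − 505/9 = 0  ⇒  r_C1 = 5/3 (r>0 drops 1)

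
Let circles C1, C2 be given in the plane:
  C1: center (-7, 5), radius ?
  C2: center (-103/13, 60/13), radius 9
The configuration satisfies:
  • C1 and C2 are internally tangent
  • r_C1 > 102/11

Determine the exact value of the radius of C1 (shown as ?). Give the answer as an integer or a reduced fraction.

10

1. [int C1,C2]  r_C1² − 18r_C1 + 80 = 0  ⇒  r_C1 = 8 or 10
2. given r_C1 > 102/11: keep 10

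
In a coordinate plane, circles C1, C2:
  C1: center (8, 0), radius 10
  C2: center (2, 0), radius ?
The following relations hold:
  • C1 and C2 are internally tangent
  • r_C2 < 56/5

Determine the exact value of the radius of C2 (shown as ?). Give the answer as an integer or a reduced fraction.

1. [int C1,C2]  r_C2² − 20r_C2 + 64 = 0  ⇒  r_C2 = 4 or 16
2. given r_C2 < 56/5: keep 4

4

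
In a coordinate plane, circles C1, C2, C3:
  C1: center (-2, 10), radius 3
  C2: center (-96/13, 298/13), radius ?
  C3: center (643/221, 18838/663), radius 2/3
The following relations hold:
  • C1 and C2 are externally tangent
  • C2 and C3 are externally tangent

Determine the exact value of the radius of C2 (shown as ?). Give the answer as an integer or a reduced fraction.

1. [ext C1·C2]  r_C2² + 6r_C2 − 187 = 0  ⇒  r_C2 = 11 (r>0 drops 1)
2. [ext C2·C3]  r_C2² + (4/3)r_C2 − 407/3 = 0  ⇒  r_C2 = 11 (r>0 drops 1)

11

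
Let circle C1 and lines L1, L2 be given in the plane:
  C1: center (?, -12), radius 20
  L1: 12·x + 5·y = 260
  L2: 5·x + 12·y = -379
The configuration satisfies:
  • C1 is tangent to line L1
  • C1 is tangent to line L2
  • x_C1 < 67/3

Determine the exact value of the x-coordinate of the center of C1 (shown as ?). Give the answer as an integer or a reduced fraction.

1. [C1‖L1]  x_C1² − (160/3)x_C1 + 725/3 = 0  ⇒  x_C1 = 5 or 145/3
2. [C1‖L2]  x_C1² + 94x_C1 − 495 = 0  ⇒  x_C1 = -99 or 5

5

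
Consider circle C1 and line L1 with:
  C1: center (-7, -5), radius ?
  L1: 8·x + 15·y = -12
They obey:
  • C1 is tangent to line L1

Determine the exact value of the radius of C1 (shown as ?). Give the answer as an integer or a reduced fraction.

7

1. [C1‖L1]  r_C1² − 49 = 0  ⇒  r_C1 = 7 (r>0 drops 1)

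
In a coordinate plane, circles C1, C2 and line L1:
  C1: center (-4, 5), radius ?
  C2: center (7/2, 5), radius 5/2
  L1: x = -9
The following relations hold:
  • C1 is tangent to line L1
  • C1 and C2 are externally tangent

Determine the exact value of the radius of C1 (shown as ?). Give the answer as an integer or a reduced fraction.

1. [C1‖L1]  r_C1² − 25 = 0  ⇒  r_C1 = 5 (r>0 drops 1)
2. [ext C1·C2]  r_C1² + 5r_C1 − 50 = 0  ⇒  r_C1 = 5 (r>0 drops 1)

5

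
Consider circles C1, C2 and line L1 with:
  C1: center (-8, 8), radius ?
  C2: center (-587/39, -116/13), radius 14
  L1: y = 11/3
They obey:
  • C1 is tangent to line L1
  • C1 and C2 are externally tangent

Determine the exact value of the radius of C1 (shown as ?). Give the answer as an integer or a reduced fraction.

1. [C1‖L1]  r_C1² − 169/9 = 0  ⇒  r_C1 = 13/3 (r>0 drops 1)
2. [ext C1·C2]  r_C1² + 28r_C1 − 1261/9 = 0  ⇒  r_C1 = 13/3 (r>0 drops 1)

13/3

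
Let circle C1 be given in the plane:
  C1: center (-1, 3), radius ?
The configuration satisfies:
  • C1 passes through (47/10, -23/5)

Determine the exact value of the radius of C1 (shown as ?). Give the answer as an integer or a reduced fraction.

1. [C1∋P]  r_C1² − 361/4 = 0  ⇒  r_C1 = 19/2 (r>0 drops 1)

19/2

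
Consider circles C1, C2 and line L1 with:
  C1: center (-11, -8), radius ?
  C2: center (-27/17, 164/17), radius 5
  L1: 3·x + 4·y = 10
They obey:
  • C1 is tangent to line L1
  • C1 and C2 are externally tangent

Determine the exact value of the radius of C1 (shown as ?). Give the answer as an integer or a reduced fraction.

1. [C1‖L1]  r_C1² − 225 = 0  ⇒  r_C1 = 15 (r>0 drops 1)
2. [ext C1·C2]  r_C1² + 10r_C1 − 375 = 0  ⇒  r_C1 = 15 (r>0 drops 1)

15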